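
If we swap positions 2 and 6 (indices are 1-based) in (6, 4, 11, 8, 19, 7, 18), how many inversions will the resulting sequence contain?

Positions 2 and 6 hold 4 and 7; after swapping, the array is [6, 7, 11, 8, 19, 4, 18].
Count, for each position, how many later elements it exceeds:
6 → 4 → 1
7 → 4 → 1
11 → 8, 4 → 2
8 → 4 → 1
19 → 4, 18 → 2
4 → none → 0
18 → none → 0
Sum: 1 + 1 + 2 + 1 + 2 + 0 + 0 = 7

7 inversions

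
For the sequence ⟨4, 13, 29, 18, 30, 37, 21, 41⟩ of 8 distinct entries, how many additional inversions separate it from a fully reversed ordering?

24

Maximum inversions for 8 distinct elements is C(8, 2) = 8·7/2 = 28.
Current inversions — for each element, count later smaller elements:
4: 0
13: 0
29: 2
18: 0
30: 1
37: 1
21: 0
41: 0
Current total: 0 + 0 + 2 + 0 + 1 + 1 + 0 + 0 = 4
Shortfall: 28 − 4 = 24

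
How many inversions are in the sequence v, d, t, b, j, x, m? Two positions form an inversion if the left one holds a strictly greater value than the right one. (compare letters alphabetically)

Listing every pair i<j with a[i]>a[j] (using 0-based positions):
(0,1): v > d
(0,2): v > t
(0,3): v > b
(0,4): v > j
(0,6): v > m
(1,3): d > b
(2,3): t > b
(2,4): t > j
(2,6): t > m
(5,6): x > m
That's 10 pairs.

10 inversions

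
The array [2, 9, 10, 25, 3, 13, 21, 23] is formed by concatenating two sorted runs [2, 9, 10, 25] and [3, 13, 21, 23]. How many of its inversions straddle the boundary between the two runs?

6

For each element r of the right run, count left-run elements greater than r:
r = 3: 9, 10, 25 → 3
r = 13: 25 → 1
r = 21: 25 → 1
r = 23: 25 → 1
Cross-inversions: 3 + 1 + 1 + 1 = 6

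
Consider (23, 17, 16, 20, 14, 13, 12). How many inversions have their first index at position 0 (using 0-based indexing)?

6 such elements

The element at index 0 is 23.
Elements after it: 17, 16, 20, 14, 13, 12
Those smaller than 23: 17, 16, 20, 14, 13, 12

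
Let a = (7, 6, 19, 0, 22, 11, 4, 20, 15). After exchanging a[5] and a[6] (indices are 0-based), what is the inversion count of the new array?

Positions 5 and 6 hold 11 and 4; after swapping, the array is [7, 6, 19, 0, 22, 4, 11, 20, 15].
Sweep left to right; for each value list the smaller values that follow it:
7 → 6, 0, 4 → 3
6 → 0, 4 → 2
19 → 0, 4, 11, 15 → 4
0 → none → 0
22 → 4, 11, 20, 15 → 4
4 → none → 0
11 → none → 0
20 → 15 → 1
15 → none → 0
Sum: 3 + 2 + 4 + 0 + 4 + 0 + 0 + 1 + 0 = 14

There are 14 inversions.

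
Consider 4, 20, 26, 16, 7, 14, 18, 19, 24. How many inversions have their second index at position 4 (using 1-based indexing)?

The element at index 4 is 16.
Elements before it: 4, 20, 26
Those larger than 16: 20, 26

2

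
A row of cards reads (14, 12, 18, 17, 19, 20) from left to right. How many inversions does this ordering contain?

Out-of-order index pairs (1-indexed):
(1,2): 14 > 12
(3,4): 18 > 17
That's 2 pairs.

2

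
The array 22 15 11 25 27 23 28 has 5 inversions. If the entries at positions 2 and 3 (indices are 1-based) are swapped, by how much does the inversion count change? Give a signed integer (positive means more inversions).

Positions 2 and 3 hold 15 and 11; after swapping, the array is [22, 11, 15, 25, 27, 23, 28].
Count, for each position, how many later elements it exceeds:
22: 2
11: 0
15: 0
25: 1
27: 1
23: 0
28: 0
Sum: 2 + 0 + 0 + 1 + 1 + 0 + 0 = 4
Change: 4 − 5 = -1

-1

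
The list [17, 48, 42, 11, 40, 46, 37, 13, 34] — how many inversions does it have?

22 inversions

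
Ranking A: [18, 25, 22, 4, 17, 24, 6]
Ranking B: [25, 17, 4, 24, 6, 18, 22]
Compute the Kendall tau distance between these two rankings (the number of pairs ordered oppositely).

10

Assign each item its position (1..7) in the first ordering, then rewrite the second ordering as that position sequence:
positions: 18→1, 25→2, 22→3, 4→4, 17→5, 24→6, 6→7
second ordering as positions: [2, 5, 4, 6, 7, 1, 3]
Discordant pairs = inversions in this position sequence.
2: 1 → 1
5: 4, 1, 3 → 3
4: 1, 3 → 2
6: 1, 3 → 2
7: 1, 3 → 2
1: 0
3: 0
Total: 1 + 3 + 2 + 2 + 2 + 0 + 0 = 10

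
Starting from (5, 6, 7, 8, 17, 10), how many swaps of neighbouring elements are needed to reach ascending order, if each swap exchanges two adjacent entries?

Minimum adjacent swaps = number of inversions (each swap of adjacent out-of-order elements removes one inversion and no swap can remove more).
Count inversions — for each element, later elements that are smaller:
5: none → 0
6: none → 0
7: none → 0
8: none → 0
17: 10 → 1
10: none → 0
Total inversions: 0 + 0 + 0 + 0 + 1 + 0 = 1

1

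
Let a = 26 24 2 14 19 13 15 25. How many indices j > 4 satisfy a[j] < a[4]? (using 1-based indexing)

1 such element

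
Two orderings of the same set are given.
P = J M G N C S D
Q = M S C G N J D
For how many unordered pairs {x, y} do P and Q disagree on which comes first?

Assign each item its position (1..7) in the first ordering, then rewrite the second ordering as that position sequence:
positions: J→1, M→2, G→3, N→4, C→5, S→6, D→7
second ordering as positions: [2, 6, 5, 3, 4, 1, 7]
Discordant pairs = inversions in this position sequence.
2: 1 → 1
6: 5, 3, 4, 1 → 4
5: 3, 4, 1 → 3
3: 1 → 1
4: 1 → 1
1: 0
7: 0
Total: 1 + 4 + 3 + 1 + 1 + 0 + 0 = 10

10 disagreeing pairs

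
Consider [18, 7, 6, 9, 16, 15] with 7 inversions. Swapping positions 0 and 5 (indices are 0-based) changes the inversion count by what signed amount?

-3

Positions 0 and 5 hold 18 and 15; after swapping, the array is [15, 7, 6, 9, 16, 18].
Count, for each position, how many later elements it exceeds:
15: 3
7: 1
6: 0
9: 0
16: 0
18: 0
Sum: 3 + 1 + 0 + 0 + 0 + 0 = 4
Change: 4 − 7 = -3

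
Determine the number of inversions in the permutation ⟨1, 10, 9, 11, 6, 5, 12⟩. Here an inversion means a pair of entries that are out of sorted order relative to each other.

For each element, count later entries that are smaller:
1 → none → 0
10 → 9, 6, 5 → 3
9 → 6, 5 → 2
11 → 6, 5 → 2
6 → 5 → 1
5 → none → 0
12 → none → 0
Sum: 0 + 3 + 2 + 2 + 1 + 0 + 0 = 8

8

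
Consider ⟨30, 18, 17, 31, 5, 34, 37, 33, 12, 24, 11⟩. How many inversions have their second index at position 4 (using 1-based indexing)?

0 such elements

The element at index 4 is 31.
Elements before it: 30, 18, 17
None of them are larger than 31.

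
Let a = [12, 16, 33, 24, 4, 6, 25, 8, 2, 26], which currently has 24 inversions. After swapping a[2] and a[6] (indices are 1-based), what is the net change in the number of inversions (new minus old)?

-1

Positions 2 and 6 hold 16 and 6; after swapping, the array is [12, 6, 33, 24, 4, 16, 25, 8, 2, 26].
For each element, count later entries that are smaller:
12: 4
6: 2
33: 7
24: 4
4: 1
16: 2
25: 2
8: 1
2: 0
26: 0
Sum: 4 + 2 + 7 + 4 + 1 + 2 + 2 + 1 + 0 + 0 = 23
Change: 23 − 24 = -1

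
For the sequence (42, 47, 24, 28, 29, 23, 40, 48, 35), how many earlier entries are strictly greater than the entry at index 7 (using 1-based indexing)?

The element at index 7 is 40.
Elements before it: 42, 47, 24, 28, 29, 23
Those larger than 40: 42, 47

2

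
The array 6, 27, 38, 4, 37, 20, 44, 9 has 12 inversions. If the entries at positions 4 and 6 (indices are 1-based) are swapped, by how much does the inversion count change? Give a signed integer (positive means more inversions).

+1

Positions 4 and 6 hold 4 and 20; after swapping, the array is [6, 27, 38, 20, 37, 4, 44, 9].
Count, for each position, how many later elements it exceeds:
6: 1
27: 3
38: 4
20: 2
37: 2
4: 0
44: 1
9: 0
Sum: 1 + 3 + 4 + 2 + 2 + 0 + 1 + 0 = 13
Change: 13 − 12 = +1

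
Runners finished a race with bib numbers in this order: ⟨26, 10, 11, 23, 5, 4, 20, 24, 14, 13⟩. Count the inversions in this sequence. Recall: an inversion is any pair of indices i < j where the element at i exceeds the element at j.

Sweep left to right; for each value list the smaller values that follow it:
26: 9
10: 2
11: 2
23: 5
5: 1
4: 0
20: 2
24: 2
14: 1
13: 0
Sum: 9 + 2 + 2 + 5 + 1 + 0 + 2 + 2 + 1 + 0 = 24

24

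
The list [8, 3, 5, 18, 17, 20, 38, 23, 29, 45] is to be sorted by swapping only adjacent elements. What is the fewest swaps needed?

Minimum adjacent swaps = number of inversions (each swap of adjacent out-of-order elements removes one inversion and no swap can remove more).
Count inversions — for each element, later elements that are smaller:
8: 3, 5 → 2
3: none → 0
5: none → 0
18: 17 → 1
17: none → 0
20: none → 0
38: 23, 29 → 2
23: none → 0
29: none → 0
45: none → 0
Total inversions: 2 + 0 + 0 + 1 + 0 + 0 + 2 + 0 + 0 + 0 = 5

Swaps: 5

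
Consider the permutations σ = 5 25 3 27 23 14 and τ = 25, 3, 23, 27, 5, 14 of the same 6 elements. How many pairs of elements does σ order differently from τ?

5

Assign each item its position (1..6) in the first ordering, then rewrite the second ordering as that position sequence:
positions: 5→1, 25→2, 3→3, 27→4, 23→5, 14→6
second ordering as positions: [2, 3, 5, 4, 1, 6]
Discordant pairs = inversions in this position sequence.
2: 1 → 1
3: 1 → 1
5: 4, 1 → 2
4: 1 → 1
1: 0
6: 0
Total: 1 + 1 + 2 + 1 + 0 + 0 = 5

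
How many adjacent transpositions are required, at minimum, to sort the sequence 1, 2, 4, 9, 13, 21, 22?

Each adjacent swap fixes exactly one inversion, so the minimum swap count equals the number of inversions.
Count inversions — for each element, later elements that are smaller:
1: none → 0
2: none → 0
4: none → 0
9: none → 0
13: none → 0
21: none → 0
22: none → 0
Total inversions: 0 + 0 + 0 + 0 + 0 + 0 + 0 = 0

0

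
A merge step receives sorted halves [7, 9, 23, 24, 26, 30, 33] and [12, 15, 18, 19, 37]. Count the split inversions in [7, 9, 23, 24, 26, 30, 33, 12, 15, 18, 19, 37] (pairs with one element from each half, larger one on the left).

Cross-inversions: 20

Count, for every r in R, how many entries of L exceed r:
r = 12: 23, 24, 26, 30, 33 → 5
r = 15: 23, 24, 26, 30, 33 → 5
r = 18: 23, 24, 26, 30, 33 → 5
r = 19: 23, 24, 26, 30, 33 → 5
r = 37: none → 0
Cross-inversions: 5 + 5 + 5 + 5 + 0 = 20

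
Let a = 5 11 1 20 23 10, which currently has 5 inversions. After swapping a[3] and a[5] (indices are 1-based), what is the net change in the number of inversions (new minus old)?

+3

Positions 3 and 5 hold 1 and 23; after swapping, the array is [5, 11, 23, 20, 1, 10].
Element-by-element contributions:
5: 1
11: 2
23: 3
20: 2
1: 0
10: 0
Sum: 1 + 2 + 3 + 2 + 0 + 0 = 8
Change: 8 − 5 = +3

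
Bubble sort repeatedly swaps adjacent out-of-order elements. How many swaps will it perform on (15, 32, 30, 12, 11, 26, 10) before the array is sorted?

Each adjacent swap fixes exactly one inversion, so the minimum swap count equals the number of inversions.
Count inversions — for each element, later elements that are smaller:
15: 12, 11, 10 → 3
32: 30, 12, 11, 26, 10 → 5
30: 12, 11, 26, 10 → 4
12: 11, 10 → 2
11: 10 → 1
26: 10 → 1
10: none → 0
Total inversions: 3 + 5 + 4 + 2 + 1 + 1 + 0 = 16

16 swaps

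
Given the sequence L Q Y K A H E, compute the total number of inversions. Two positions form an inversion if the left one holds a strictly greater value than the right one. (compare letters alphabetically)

Count, for each position, how many later elements it exceeds:
L → K, A, H, E → 4
Q → K, A, H, E → 4
Y → K, A, H, E → 4
K → A, H, E → 3
A → none → 0
H → E → 1
E → none → 0
Sum: 4 + 4 + 4 + 3 + 0 + 1 + 0 = 16

There are 16 inversions.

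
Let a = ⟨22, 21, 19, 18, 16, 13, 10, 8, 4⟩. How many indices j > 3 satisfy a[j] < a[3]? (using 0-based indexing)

5 such elements

The element at index 3 is 18.
Elements after it: 16, 13, 10, 8, 4
Those smaller than 18: 16, 13, 10, 8, 4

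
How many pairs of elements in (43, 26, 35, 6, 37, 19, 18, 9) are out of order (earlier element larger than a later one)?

21

Element-by-element contributions:
43 → 26, 35, 6, 37, 19, 18, 9 → 7
26 → 6, 19, 18, 9 → 4
35 → 6, 19, 18, 9 → 4
6 → none → 0
37 → 19, 18, 9 → 3
19 → 18, 9 → 2
18 → 9 → 1
9 → none → 0
Sum: 7 + 4 + 4 + 0 + 3 + 2 + 1 + 0 = 21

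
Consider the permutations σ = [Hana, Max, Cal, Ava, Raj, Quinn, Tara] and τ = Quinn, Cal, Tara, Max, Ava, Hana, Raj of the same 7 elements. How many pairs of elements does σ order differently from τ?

13 discordant pairs

Assign each item its position (1..7) in the first ordering, then rewrite the second ordering as that position sequence:
positions: Hana→1, Max→2, Cal→3, Ava→4, Raj→5, Quinn→6, Tara→7
second ordering as positions: [6, 3, 7, 2, 4, 1, 5]
Discordant pairs = inversions in this position sequence.
6: 3, 2, 4, 1, 5 → 5
3: 2, 1 → 2
7: 2, 4, 1, 5 → 4
2: 1 → 1
4: 1 → 1
1: 0
5: 0
Total: 5 + 2 + 4 + 1 + 1 + 0 + 0 = 13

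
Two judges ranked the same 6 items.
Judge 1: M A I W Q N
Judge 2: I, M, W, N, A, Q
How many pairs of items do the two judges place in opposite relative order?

Assign each item its position (1..6) in the first ordering, then rewrite the second ordering as that position sequence:
positions: M→1, A→2, I→3, W→4, Q→5, N→6
second ordering as positions: [3, 1, 4, 6, 2, 5]
Discordant pairs = inversions in this position sequence.
3: 1, 2 → 2
1: 0
4: 2 → 1
6: 2, 5 → 2
2: 0
5: 0
Total: 2 + 0 + 1 + 2 + 0 + 0 = 5

5 discordant pairs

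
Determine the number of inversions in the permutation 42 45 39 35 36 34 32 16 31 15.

There are 42 out-of-order pairs.

Count, for each position, how many later elements it exceeds:
42: 8
45: 8
39: 7
35: 5
36: 5
34: 4
32: 3
16: 1
31: 1
15: 0
Sum: 8 + 8 + 7 + 5 + 5 + 4 + 3 + 1 + 1 + 0 = 42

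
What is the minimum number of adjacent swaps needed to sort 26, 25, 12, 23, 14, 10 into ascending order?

Each adjacent swap fixes exactly one inversion, so the minimum swap count equals the number of inversions.
Count inversions — for each element, later elements that are smaller:
26: 25, 12, 23, 14, 10 → 5
25: 12, 23, 14, 10 → 4
12: 10 → 1
23: 14, 10 → 2
14: 10 → 1
10: none → 0
Total inversions: 5 + 4 + 1 + 2 + 1 + 0 = 13

13 swaps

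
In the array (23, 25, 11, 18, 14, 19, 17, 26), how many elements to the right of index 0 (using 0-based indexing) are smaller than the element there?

5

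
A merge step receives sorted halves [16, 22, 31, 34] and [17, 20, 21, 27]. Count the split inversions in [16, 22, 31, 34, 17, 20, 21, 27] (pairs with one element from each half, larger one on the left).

Take each right-half value and tally the left-half values above it:
r = 17: 22, 31, 34 → 3
r = 20: 22, 31, 34 → 3
r = 21: 22, 31, 34 → 3
r = 27: 31, 34 → 2
Cross-inversions: 3 + 3 + 3 + 2 = 11

There are 11 split inversions.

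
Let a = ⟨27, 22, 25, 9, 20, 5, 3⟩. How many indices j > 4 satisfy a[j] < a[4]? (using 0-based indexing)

The element at index 4 is 20.
Elements after it: 5, 3
Those smaller than 20: 5, 3

2 such elements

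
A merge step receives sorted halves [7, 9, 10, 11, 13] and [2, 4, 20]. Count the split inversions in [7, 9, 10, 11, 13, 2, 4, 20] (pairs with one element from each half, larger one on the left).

10

Count, for every r in R, how many entries of L exceed r:
r = 2: 7, 9, 10, 11, 13 → 5
r = 4: 7, 9, 10, 11, 13 → 5
r = 20: none → 0
Cross-inversions: 5 + 5 + 0 = 10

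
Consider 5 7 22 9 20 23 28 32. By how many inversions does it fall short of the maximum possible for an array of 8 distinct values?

26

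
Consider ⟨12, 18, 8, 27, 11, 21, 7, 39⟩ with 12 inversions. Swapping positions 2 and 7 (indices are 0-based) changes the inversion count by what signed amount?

Positions 2 and 7 hold 8 and 39; after swapping, the array is [12, 18, 39, 27, 11, 21, 7, 8].
Count, for each position, how many later elements it exceeds:
12 → 11, 7, 8 → 3
18 → 11, 7, 8 → 3
39 → 27, 11, 21, 7, 8 → 5
27 → 11, 21, 7, 8 → 4
11 → 7, 8 → 2
21 → 7, 8 → 2
7 → none → 0
8 → none → 0
Sum: 3 + 3 + 5 + 4 + 2 + 2 + 0 + 0 = 19
Change: 19 − 12 = +7

+7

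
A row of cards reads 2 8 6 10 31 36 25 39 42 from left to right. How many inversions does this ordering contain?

Sweep left to right; for each value list the smaller values that follow it:
2: 0
8: 1
6: 0
10: 0
31: 1
36: 1
25: 0
39: 0
42: 0
Sum: 0 + 1 + 0 + 0 + 1 + 1 + 0 + 0 + 0 = 3

3 inversions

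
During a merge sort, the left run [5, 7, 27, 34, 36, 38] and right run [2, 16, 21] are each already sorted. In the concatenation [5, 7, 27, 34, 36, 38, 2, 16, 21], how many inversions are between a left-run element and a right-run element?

Take each right-half value and tally the left-half values above it:
r = 2: 5, 7, 27, 34, 36, 38 → 6
r = 16: 27, 34, 36, 38 → 4
r = 21: 27, 34, 36, 38 → 4
Cross-inversions: 6 + 4 + 4 = 14

14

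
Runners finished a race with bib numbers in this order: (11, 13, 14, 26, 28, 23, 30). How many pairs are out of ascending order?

Out-of-order index pairs (1-indexed):
(4,6): 26 > 23
(5,6): 28 > 23
That's 2 pairs.

2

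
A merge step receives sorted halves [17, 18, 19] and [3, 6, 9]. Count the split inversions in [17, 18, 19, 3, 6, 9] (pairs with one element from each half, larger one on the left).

For each element r of the right run, count left-run elements greater than r:
r = 3: 17, 18, 19 → 3
r = 6: 17, 18, 19 → 3
r = 9: 17, 18, 19 → 3
Cross-inversions: 3 + 3 + 3 = 9

9 cross-inversions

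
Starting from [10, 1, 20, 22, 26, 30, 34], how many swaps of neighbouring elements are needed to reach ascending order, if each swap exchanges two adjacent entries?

Minimum adjacent swaps = number of inversions (each swap of adjacent out-of-order elements removes one inversion and no swap can remove more).
Count inversions — for each element, later elements that are smaller:
10: 1 → 1
1: none → 0
20: none → 0
22: none → 0
26: none → 0
30: none → 0
34: none → 0
Total inversions: 1 + 0 + 0 + 0 + 0 + 0 + 0 = 1

There is 1 adjacent swap.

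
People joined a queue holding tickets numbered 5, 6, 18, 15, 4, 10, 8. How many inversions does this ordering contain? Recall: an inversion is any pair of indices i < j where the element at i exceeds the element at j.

Listing every pair i<j with a[i]>a[j] (using 0-based positions):
(0,4): 5 > 4
(1,4): 6 > 4
(2,3): 18 > 15
(2,4): 18 > 4
(2,5): 18 > 10
(2,6): 18 > 8
(3,4): 15 > 4
(3,5): 15 > 10
(3,6): 15 > 8
(5,6): 10 > 8
That's 10 pairs.

10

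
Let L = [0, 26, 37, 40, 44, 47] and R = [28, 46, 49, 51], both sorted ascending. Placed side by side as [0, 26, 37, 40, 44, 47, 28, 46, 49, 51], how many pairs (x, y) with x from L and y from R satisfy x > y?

Count, for every r in R, how many entries of L exceed r:
r = 28: 37, 40, 44, 47 → 4
r = 46: 47 → 1
r = 49: none → 0
r = 51: none → 0
Cross-inversions: 4 + 1 + 0 + 0 = 5

5 cross-inversions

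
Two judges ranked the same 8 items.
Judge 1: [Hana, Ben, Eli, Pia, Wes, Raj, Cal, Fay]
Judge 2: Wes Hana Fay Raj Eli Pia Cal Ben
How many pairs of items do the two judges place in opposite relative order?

There are 15 discordant pairs.

Assign each item its position (1..8) in the first ordering, then rewrite the second ordering as that position sequence:
positions: Hana→1, Ben→2, Eli→3, Pia→4, Wes→5, Raj→6, Cal→7, Fay→8
second ordering as positions: [5, 1, 8, 6, 3, 4, 7, 2]
Discordant pairs = inversions in this position sequence.
5: 1, 3, 4, 2 → 4
1: 0
8: 6, 3, 4, 7, 2 → 5
6: 3, 4, 2 → 3
3: 2 → 1
4: 2 → 1
7: 2 → 1
2: 0
Total: 4 + 0 + 5 + 3 + 1 + 1 + 1 + 0 = 15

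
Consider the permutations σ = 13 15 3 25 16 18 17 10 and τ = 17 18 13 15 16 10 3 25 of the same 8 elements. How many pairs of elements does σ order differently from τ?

Assign each item its position (1..8) in the first ordering, then rewrite the second ordering as that position sequence:
positions: 13→1, 15→2, 3→3, 25→4, 16→5, 18→6, 17→7, 10→8
second ordering as positions: [7, 6, 1, 2, 5, 8, 3, 4]
Discordant pairs = inversions in this position sequence.
7: 6, 1, 2, 5, 3, 4 → 6
6: 1, 2, 5, 3, 4 → 5
1: 0
2: 0
5: 3, 4 → 2
8: 3, 4 → 2
3: 0
4: 0
Total: 6 + 5 + 0 + 0 + 2 + 2 + 0 + 0 = 15

15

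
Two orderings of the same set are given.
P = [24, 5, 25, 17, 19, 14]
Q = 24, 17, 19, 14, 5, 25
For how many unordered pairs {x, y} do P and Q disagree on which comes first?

Disagreeing pairs: 6

Assign each item its position (1..6) in the first ordering, then rewrite the second ordering as that position sequence:
positions: 24→1, 5→2, 25→3, 17→4, 19→5, 14→6
second ordering as positions: [1, 4, 5, 6, 2, 3]
Discordant pairs = inversions in this position sequence.
1: 0
4: 2, 3 → 2
5: 2, 3 → 2
6: 2, 3 → 2
2: 0
3: 0
Total: 0 + 2 + 2 + 2 + 0 + 0 = 6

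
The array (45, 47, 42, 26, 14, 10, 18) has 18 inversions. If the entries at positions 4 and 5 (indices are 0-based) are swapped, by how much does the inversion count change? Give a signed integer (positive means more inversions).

Positions 4 and 5 hold 14 and 10; after swapping, the array is [45, 47, 42, 26, 10, 14, 18].
Sweep left to right; for each value list the smaller values that follow it:
45: 5
47: 5
42: 4
26: 3
10: 0
14: 0
18: 0
Sum: 5 + 5 + 4 + 3 + 0 + 0 + 0 = 17
Change: 17 − 18 = -1

-1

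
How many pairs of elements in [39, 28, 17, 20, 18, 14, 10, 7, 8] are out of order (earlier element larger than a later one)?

There are 33 inversions.

Sweep left to right; for each value list the smaller values that follow it:
39 → 28, 17, 20, 18, 14, 10, 7, 8 → 8
28 → 17, 20, 18, 14, 10, 7, 8 → 7
17 → 14, 10, 7, 8 → 4
20 → 18, 14, 10, 7, 8 → 5
18 → 14, 10, 7, 8 → 4
14 → 10, 7, 8 → 3
10 → 7, 8 → 2
7 → none → 0
8 → none → 0
Sum: 8 + 7 + 4 + 5 + 4 + 3 + 2 + 0 + 0 = 33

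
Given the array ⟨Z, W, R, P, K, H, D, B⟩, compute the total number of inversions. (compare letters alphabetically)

Count, for each position, how many later elements it exceeds:
Z → W, R, P, K, H, D, B → 7
W → R, P, K, H, D, B → 6
R → P, K, H, D, B → 5
P → K, H, D, B → 4
K → H, D, B → 3
H → D, B → 2
D → B → 1
B → none → 0
Sum: 7 + 6 + 5 + 4 + 3 + 2 + 1 + 0 = 28

There are 28 inversions.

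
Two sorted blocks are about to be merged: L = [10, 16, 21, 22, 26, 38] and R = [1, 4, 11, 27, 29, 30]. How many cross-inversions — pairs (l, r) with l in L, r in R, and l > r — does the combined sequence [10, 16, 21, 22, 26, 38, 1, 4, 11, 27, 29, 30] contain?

Count, for every r in R, how many entries of L exceed r:
r = 1: 10, 16, 21, 22, 26, 38 → 6
r = 4: 10, 16, 21, 22, 26, 38 → 6
r = 11: 16, 21, 22, 26, 38 → 5
r = 27: 38 → 1
r = 29: 38 → 1
r = 30: 38 → 1
Cross-inversions: 6 + 6 + 5 + 1 + 1 + 1 = 20

20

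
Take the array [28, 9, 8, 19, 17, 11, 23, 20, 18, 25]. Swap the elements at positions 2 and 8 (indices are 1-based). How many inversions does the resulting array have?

Positions 2 and 8 hold 9 and 20; after swapping, the array is [28, 20, 8, 19, 17, 11, 23, 9, 18, 25].
Count, for each position, how many later elements it exceeds:
28: 9
20: 6
8: 0
19: 4
17: 2
11: 1
23: 2
9: 0
18: 0
25: 0
Sum: 9 + 6 + 0 + 4 + 2 + 1 + 2 + 0 + 0 + 0 = 24

24 inversions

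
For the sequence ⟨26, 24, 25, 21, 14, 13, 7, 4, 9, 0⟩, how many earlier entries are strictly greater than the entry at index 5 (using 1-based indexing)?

4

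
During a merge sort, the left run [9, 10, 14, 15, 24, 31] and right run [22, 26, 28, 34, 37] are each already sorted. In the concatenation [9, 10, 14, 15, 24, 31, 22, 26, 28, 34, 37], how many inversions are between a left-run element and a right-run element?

4 split inversions

For each element r of the right run, count left-run elements greater than r:
r = 22: 24, 31 → 2
r = 26: 31 → 1
r = 28: 31 → 1
r = 34: none → 0
r = 37: none → 0
Cross-inversions: 2 + 1 + 1 + 0 + 0 = 4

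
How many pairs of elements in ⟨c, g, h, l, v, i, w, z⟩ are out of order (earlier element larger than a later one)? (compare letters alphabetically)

There are 2 inversions.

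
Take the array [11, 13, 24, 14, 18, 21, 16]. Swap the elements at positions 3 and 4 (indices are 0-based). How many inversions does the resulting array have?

7

Positions 3 and 4 hold 14 and 18; after swapping, the array is [11, 13, 24, 18, 14, 21, 16].
For each element, count later entries that are smaller:
11 → none → 0
13 → none → 0
24 → 18, 14, 21, 16 → 4
18 → 14, 16 → 2
14 → none → 0
21 → 16 → 1
16 → none → 0
Sum: 0 + 0 + 4 + 2 + 0 + 1 + 0 = 7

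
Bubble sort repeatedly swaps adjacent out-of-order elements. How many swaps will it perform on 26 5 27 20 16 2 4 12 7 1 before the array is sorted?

34

Minimum adjacent swaps = number of inversions (each swap of adjacent out-of-order elements removes one inversion and no swap can remove more).
Count inversions — for each element, later elements that are smaller:
26: 5, 20, 16, 2, 4, 12, 7, 1 → 8
5: 2, 4, 1 → 3
27: 20, 16, 2, 4, 12, 7, 1 → 7
20: 16, 2, 4, 12, 7, 1 → 6
16: 2, 4, 12, 7, 1 → 5
2: 1 → 1
4: 1 → 1
12: 7, 1 → 2
7: 1 → 1
1: none → 0
Total inversions: 8 + 3 + 7 + 6 + 5 + 1 + 1 + 2 + 1 + 0 = 34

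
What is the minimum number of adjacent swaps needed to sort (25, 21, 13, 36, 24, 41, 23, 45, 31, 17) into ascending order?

The minimum number of adjacent swaps to sort an array equals its inversion count, since every such swap removes exactly one inversion.
Count inversions — for each element, later elements that are smaller:
25: 21, 13, 24, 23, 17 → 5
21: 13, 17 → 2
13: none → 0
36: 24, 23, 31, 17 → 4
24: 23, 17 → 2
41: 23, 31, 17 → 3
23: 17 → 1
45: 31, 17 → 2
31: 17 → 1
17: none → 0
Total inversions: 5 + 2 + 0 + 4 + 2 + 3 + 1 + 2 + 1 + 0 = 20

20 swaps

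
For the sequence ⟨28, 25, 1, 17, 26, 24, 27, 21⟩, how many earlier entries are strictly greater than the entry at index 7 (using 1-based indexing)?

The element at index 7 is 27.
Elements before it: 28, 25, 1, 17, 26, 24
Those larger than 27: 28

1 such element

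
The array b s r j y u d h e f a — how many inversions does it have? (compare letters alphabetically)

36

Count, for each position, how many later elements it exceeds:
b → a → 1
s → r, j, d, h, e, f, a → 7
r → j, d, h, e, f, a → 6
j → d, h, e, f, a → 5
y → u, d, h, e, f, a → 6
u → d, h, e, f, a → 5
d → a → 1
h → e, f, a → 3
e → a → 1
f → a → 1
a → none → 0
Sum: 1 + 7 + 6 + 5 + 6 + 5 + 1 + 3 + 1 + 1 + 0 = 36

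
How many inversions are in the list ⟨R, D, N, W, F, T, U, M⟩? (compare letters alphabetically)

There are 12 inversions.

Element-by-element contributions:
R → D, N, F, M → 4
D → none → 0
N → F, M → 2
W → F, T, U, M → 4
F → none → 0
T → M → 1
U → M → 1
M → none → 0
Sum: 4 + 0 + 2 + 4 + 0 + 1 + 1 + 0 = 12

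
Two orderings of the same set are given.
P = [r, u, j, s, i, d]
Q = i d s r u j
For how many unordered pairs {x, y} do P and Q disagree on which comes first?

Assign each item its position (1..6) in the first ordering, then rewrite the second ordering as that position sequence:
positions: r→1, u→2, j→3, s→4, i→5, d→6
second ordering as positions: [5, 6, 4, 1, 2, 3]
Discordant pairs = inversions in this position sequence.
5: 4, 1, 2, 3 → 4
6: 4, 1, 2, 3 → 4
4: 1, 2, 3 → 3
1: 0
2: 0
3: 0
Total: 4 + 4 + 3 + 0 + 0 + 0 = 11

11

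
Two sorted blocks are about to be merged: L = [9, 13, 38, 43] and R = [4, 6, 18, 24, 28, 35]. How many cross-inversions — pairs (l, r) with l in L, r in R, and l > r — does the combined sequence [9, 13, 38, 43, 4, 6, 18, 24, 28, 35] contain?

Take each right-half value and tally the left-half values above it:
r = 4: 9, 13, 38, 43 → 4
r = 6: 9, 13, 38, 43 → 4
r = 18: 38, 43 → 2
r = 24: 38, 43 → 2
r = 28: 38, 43 → 2
r = 35: 38, 43 → 2
Cross-inversions: 4 + 4 + 2 + 2 + 2 + 2 = 16

Split inversions: 16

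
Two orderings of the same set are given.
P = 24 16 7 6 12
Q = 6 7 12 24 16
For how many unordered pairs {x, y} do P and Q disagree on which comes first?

There are 7 disagreeing pairs.

Assign each item its position (1..5) in the first ordering, then rewrite the second ordering as that position sequence:
positions: 24→1, 16→2, 7→3, 6→4, 12→5
second ordering as positions: [4, 3, 5, 1, 2]
Discordant pairs = inversions in this position sequence.
4: 3, 1, 2 → 3
3: 1, 2 → 2
5: 1, 2 → 2
1: 0
2: 0
Total: 3 + 2 + 2 + 0 + 0 = 7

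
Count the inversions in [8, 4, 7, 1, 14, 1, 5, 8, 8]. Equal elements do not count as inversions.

14

Element-by-element contributions:
8 → 4, 7, 1, 1, 5 → 5
4 → 1, 1 → 2
7 → 1, 1, 5 → 3
1 → none → 0
14 → 1, 5, 8, 8 → 4
1 → none → 0
5 → none → 0
8 → none → 0
8 → none → 0
Sum: 5 + 2 + 3 + 0 + 4 + 0 + 0 + 0 + 0 = 14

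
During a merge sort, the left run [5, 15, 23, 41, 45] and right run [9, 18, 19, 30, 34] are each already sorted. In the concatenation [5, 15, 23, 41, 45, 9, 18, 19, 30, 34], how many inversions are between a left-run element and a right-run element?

14

Take each right-half value and tally the left-half values above it:
r = 9: 15, 23, 41, 45 → 4
r = 18: 23, 41, 45 → 3
r = 19: 23, 41, 45 → 3
r = 30: 41, 45 → 2
r = 34: 41, 45 → 2
Cross-inversions: 4 + 3 + 3 + 2 + 2 = 14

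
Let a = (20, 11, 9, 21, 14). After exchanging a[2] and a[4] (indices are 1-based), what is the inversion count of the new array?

Positions 2 and 4 hold 11 and 21; after swapping, the array is [20, 21, 9, 11, 14].
Count, for each position, how many later elements it exceeds:
20 → 9, 11, 14 → 3
21 → 9, 11, 14 → 3
9 → none → 0
11 → none → 0
14 → none → 0
Sum: 3 + 3 + 0 + 0 + 0 = 6

6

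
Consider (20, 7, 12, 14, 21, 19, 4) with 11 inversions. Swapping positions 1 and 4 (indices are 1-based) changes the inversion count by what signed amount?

-1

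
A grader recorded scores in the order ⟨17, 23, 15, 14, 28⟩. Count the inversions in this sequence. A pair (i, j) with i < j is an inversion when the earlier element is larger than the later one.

Inversion pairs (indices are 1-based):
(1,3): 17 > 15
(1,4): 17 > 14
(2,3): 23 > 15
(2,4): 23 > 14
(3,4): 15 > 14
That's 5 pairs.

5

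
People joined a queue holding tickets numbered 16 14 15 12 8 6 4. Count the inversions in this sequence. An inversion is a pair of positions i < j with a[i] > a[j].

Count, for each position, how many later elements it exceeds:
16 → 14, 15, 12, 8, 6, 4 → 6
14 → 12, 8, 6, 4 → 4
15 → 12, 8, 6, 4 → 4
12 → 8, 6, 4 → 3
8 → 6, 4 → 2
6 → 4 → 1
4 → none → 0
Sum: 6 + 4 + 4 + 3 + 2 + 1 + 0 = 20

Inversions: 20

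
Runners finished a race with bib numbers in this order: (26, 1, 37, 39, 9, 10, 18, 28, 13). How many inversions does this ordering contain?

17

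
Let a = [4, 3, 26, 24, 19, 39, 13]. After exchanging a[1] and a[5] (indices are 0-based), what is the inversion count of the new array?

15 inversions

Positions 1 and 5 hold 3 and 39; after swapping, the array is [4, 39, 26, 24, 19, 3, 13].
For each element, count later entries that are smaller:
4: 1
39: 5
26: 4
24: 3
19: 2
3: 0
13: 0
Sum: 1 + 5 + 4 + 3 + 2 + 0 + 0 = 15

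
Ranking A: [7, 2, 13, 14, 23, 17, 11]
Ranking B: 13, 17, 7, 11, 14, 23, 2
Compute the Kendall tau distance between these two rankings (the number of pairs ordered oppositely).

There are 11 discordant pairs.

Assign each item its position (1..7) in the first ordering, then rewrite the second ordering as that position sequence:
positions: 7→1, 2→2, 13→3, 14→4, 23→5, 17→6, 11→7
second ordering as positions: [3, 6, 1, 7, 4, 5, 2]
Discordant pairs = inversions in this position sequence.
3: 1, 2 → 2
6: 1, 4, 5, 2 → 4
1: 0
7: 4, 5, 2 → 3
4: 2 → 1
5: 2 → 1
2: 0
Total: 2 + 4 + 0 + 3 + 1 + 1 + 0 = 11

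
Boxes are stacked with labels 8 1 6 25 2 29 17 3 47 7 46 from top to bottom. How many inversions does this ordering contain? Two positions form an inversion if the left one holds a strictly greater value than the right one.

18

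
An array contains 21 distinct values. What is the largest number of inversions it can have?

210

A reversed (strictly descending) arrangement makes every pair an inversion, giving C(21, 2) inversions.
C(21, 2) = 21·20/2 = 210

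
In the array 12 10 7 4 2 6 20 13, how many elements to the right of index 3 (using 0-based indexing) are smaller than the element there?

1 such element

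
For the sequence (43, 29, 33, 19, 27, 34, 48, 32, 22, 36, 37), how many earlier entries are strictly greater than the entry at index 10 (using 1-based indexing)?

2 such elements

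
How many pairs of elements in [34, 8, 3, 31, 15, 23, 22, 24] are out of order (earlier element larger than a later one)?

13 inversions

For each element, count later entries that are smaller:
34 → 8, 3, 31, 15, 23, 22, 24 → 7
8 → 3 → 1
3 → none → 0
31 → 15, 23, 22, 24 → 4
15 → none → 0
23 → 22 → 1
22 → none → 0
24 → none → 0
Sum: 7 + 1 + 0 + 4 + 0 + 1 + 0 + 0 = 13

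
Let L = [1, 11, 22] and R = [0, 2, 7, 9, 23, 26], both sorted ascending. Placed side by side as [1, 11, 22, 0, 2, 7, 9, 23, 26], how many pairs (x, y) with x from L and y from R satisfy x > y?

There are 9 split inversions.

Take each right-half value and tally the left-half values above it:
r = 0: 1, 11, 22 → 3
r = 2: 11, 22 → 2
r = 7: 11, 22 → 2
r = 9: 11, 22 → 2
r = 23: none → 0
r = 26: none → 0
Cross-inversions: 3 + 2 + 2 + 2 + 0 + 0 = 9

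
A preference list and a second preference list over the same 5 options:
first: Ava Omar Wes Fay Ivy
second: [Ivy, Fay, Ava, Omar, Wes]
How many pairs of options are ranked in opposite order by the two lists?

7 pairs

Assign each item its position (1..5) in the first ordering, then rewrite the second ordering as that position sequence:
positions: Ava→1, Omar→2, Wes→3, Fay→4, Ivy→5
second ordering as positions: [5, 4, 1, 2, 3]
Discordant pairs = inversions in this position sequence.
5: 4, 1, 2, 3 → 4
4: 1, 2, 3 → 3
1: 0
2: 0
3: 0
Total: 4 + 3 + 0 + 0 + 0 = 7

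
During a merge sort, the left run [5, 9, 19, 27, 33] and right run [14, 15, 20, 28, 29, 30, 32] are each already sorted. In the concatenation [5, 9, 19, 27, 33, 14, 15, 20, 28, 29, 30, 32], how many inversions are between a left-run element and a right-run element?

Count, for every r in R, how many entries of L exceed r:
r = 14: 19, 27, 33 → 3
r = 15: 19, 27, 33 → 3
r = 20: 27, 33 → 2
r = 28: 33 → 1
r = 29: 33 → 1
r = 30: 33 → 1
r = 32: 33 → 1
Cross-inversions: 3 + 3 + 2 + 1 + 1 + 1 + 1 = 12

12 split inversions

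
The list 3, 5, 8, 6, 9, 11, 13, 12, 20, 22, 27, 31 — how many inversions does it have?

2

Element-by-element contributions:
3 → none → 0
5 → none → 0
8 → 6 → 1
6 → none → 0
9 → none → 0
11 → none → 0
13 → 12 → 1
12 → none → 0
20 → none → 0
22 → none → 0
27 → none → 0
31 → none → 0
Sum: 0 + 0 + 1 + 0 + 0 + 0 + 1 + 0 + 0 + 0 + 0 + 0 = 2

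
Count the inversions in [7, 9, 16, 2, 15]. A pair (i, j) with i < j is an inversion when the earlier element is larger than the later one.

Listing every pair i<j with a[i]>a[j] (using 0-based positions):
(0,3): 7 > 2
(1,3): 9 > 2
(2,3): 16 > 2
(2,4): 16 > 15
That's 4 pairs.

4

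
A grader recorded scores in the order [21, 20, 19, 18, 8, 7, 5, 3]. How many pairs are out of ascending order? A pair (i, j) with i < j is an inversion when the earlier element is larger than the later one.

Sweep left to right; for each value list the smaller values that follow it:
21: 7
20: 6
19: 5
18: 4
8: 3
7: 2
5: 1
3: 0
Sum: 7 + 6 + 5 + 4 + 3 + 2 + 1 + 0 = 28

28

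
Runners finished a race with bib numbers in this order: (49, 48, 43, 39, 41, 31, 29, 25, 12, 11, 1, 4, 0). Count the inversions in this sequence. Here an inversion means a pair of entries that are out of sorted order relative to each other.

For each element, count later entries that are smaller:
49: 12
48: 11
43: 10
39: 8
41: 8
31: 7
29: 6
25: 5
12: 4
11: 3
1: 1
4: 1
0: 0
Sum: 12 + 11 + 10 + 8 + 8 + 7 + 6 + 5 + 4 + 3 + 1 + 1 + 0 = 76

There are 76 out-of-order pairs.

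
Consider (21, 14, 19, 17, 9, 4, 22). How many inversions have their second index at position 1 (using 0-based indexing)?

The element at index 1 is 14.
Elements before it: 21
Those larger than 14: 21

1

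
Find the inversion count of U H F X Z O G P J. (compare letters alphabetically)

Inversions: 19

Element-by-element contributions:
U → H, F, O, G, P, J → 6
H → F, G → 2
F → none → 0
X → O, G, P, J → 4
Z → O, G, P, J → 4
O → G, J → 2
G → none → 0
P → J → 1
J → none → 0
Sum: 6 + 2 + 0 + 4 + 4 + 2 + 0 + 1 + 0 = 19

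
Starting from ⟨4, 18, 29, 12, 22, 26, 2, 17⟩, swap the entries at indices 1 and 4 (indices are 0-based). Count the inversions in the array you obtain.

Positions 1 and 4 hold 18 and 22; after swapping, the array is [4, 22, 29, 12, 18, 26, 2, 17].
Element-by-element contributions:
4 → 2 → 1
22 → 12, 18, 2, 17 → 4
29 → 12, 18, 26, 2, 17 → 5
12 → 2 → 1
18 → 2, 17 → 2
26 → 2, 17 → 2
2 → none → 0
17 → none → 0
Sum: 1 + 4 + 5 + 1 + 2 + 2 + 0 + 0 = 15

15 inversions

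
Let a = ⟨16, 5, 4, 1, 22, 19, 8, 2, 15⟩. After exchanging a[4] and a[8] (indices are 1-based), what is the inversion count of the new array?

20

Positions 4 and 8 hold 1 and 2; after swapping, the array is [16, 5, 4, 2, 22, 19, 8, 1, 15].
For each element, count later entries that are smaller:
16 → 5, 4, 2, 8, 1, 15 → 6
5 → 4, 2, 1 → 3
4 → 2, 1 → 2
2 → 1 → 1
22 → 19, 8, 1, 15 → 4
19 → 8, 1, 15 → 3
8 → 1 → 1
1 → none → 0
15 → none → 0
Sum: 6 + 3 + 2 + 1 + 4 + 3 + 1 + 0 + 0 = 20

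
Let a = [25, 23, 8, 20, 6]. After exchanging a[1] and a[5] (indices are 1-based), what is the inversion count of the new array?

Positions 1 and 5 hold 25 and 6; after swapping, the array is [6, 23, 8, 20, 25].
Element-by-element contributions:
6 → none → 0
23 → 8, 20 → 2
8 → none → 0
20 → none → 0
25 → none → 0
Sum: 0 + 2 + 0 + 0 + 0 = 2

2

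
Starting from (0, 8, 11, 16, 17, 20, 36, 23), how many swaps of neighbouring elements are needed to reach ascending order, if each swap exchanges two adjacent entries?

Minimum adjacent swaps = number of inversions (each swap of adjacent out-of-order elements removes one inversion and no swap can remove more).
Count inversions — for each element, later elements that are smaller:
0: none → 0
8: none → 0
11: none → 0
16: none → 0
17: none → 0
20: none → 0
36: 23 → 1
23: none → 0
Total inversions: 0 + 0 + 0 + 0 + 0 + 0 + 1 + 0 = 1

Swaps: 1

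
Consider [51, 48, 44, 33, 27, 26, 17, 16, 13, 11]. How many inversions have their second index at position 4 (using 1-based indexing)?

3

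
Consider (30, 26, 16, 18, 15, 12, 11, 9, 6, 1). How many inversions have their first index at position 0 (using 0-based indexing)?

9

The element at index 0 is 30.
Elements after it: 26, 16, 18, 15, 12, 11, 9, 6, 1
Those smaller than 30: 26, 16, 18, 15, 12, 11, 9, 6, 1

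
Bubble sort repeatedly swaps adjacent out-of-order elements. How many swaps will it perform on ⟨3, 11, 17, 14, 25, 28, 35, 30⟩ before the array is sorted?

Minimum adjacent swaps = number of inversions (each swap of adjacent out-of-order elements removes one inversion and no swap can remove more).
Count inversions — for each element, later elements that are smaller:
3: none → 0
11: none → 0
17: 14 → 1
14: none → 0
25: none → 0
28: none → 0
35: 30 → 1
30: none → 0
Total inversions: 0 + 0 + 1 + 0 + 0 + 0 + 1 + 0 = 2

There are 2 adjacent swaps.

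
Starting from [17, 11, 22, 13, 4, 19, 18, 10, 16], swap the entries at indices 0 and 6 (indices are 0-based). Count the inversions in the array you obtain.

Positions 0 and 6 hold 17 and 18; after swapping, the array is [18, 11, 22, 13, 4, 19, 17, 10, 16].
Element-by-element contributions:
18: 6
11: 2
22: 6
13: 2
4: 0
19: 3
17: 2
10: 0
16: 0
Sum: 6 + 2 + 6 + 2 + 0 + 3 + 2 + 0 + 0 = 21

There are 21 inversions.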